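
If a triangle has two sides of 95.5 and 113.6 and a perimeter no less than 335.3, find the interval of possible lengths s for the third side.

Triangle inequality alone gives 18.1 < s < 209.1.
The perimeter condition gives s ≥ 335.3 − 95.5 − 113.6 = 126.2.
Intersecting the two: 126.2 ≤ s < 209.1.

126.2 ≤ s < 209.1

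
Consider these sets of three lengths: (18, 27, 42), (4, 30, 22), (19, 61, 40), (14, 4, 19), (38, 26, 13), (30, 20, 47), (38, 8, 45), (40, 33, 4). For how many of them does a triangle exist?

4

(18,27,42): 18+27 > 42 → valid
(4,22,30): 4+22 ≤ 30 → not valid
(19,40,61): 19+40 ≤ 61 → not valid
(4,14,19): 4+14 ≤ 19 → not valid
(13,26,38): 13+26 > 38 → valid
(20,30,47): 20+30 > 47 → valid
(8,38,45): 8+38 > 45 → valid
(4,33,40): 4+33 ≤ 40 → not valid
4 of the 8 triples form a triangle.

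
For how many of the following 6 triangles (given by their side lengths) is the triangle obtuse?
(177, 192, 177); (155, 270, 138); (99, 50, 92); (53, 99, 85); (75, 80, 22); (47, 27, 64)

3

(177,192,177): 177²+177² = 62658 > 36864 = 192² → acute
(155,270,138): 138²+155² = 43069 < 72900 = 270² → obtuse
(99,50,92): 50²+92² = 10964 > 9801 = 99² → acute
(53,99,85): 53²+85² = 10034 > 9801 = 99² → acute
(75,80,22): 22²+75² = 6109 < 6400 = 80² → obtuse
(47,27,64): 27²+47² = 2938 < 4096 = 64² → obtuse
3 of the 6 are obtuse.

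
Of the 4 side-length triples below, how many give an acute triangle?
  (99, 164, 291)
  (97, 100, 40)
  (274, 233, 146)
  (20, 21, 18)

3

(99,164,291): 99+164 ≤ 291, not a triangle
(97,100,40): 40²+97² = 11009 > 10000 = 100² → acute
(274,233,146): 146²+233² = 75605 > 75076 = 274² → acute
(20,21,18): 18²+20² = 724 > 441 = 21² → acute
3 of the 4 are acute.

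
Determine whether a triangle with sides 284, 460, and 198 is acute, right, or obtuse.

obtuse

Compare the square of the longest side to the sum of squares of the other two: 198² + 284² = 119860 < 211600 = 460².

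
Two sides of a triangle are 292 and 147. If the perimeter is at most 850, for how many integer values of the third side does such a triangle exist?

266

Triangle inequality: 145 < x < 439. Perimeter ≤ 850 gives x ≤ 850 − 292 − 147 = 411.
So 145 < x ≤ 411; integers 146 through 411: 266 values.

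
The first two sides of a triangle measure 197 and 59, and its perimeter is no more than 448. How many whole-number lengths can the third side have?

54

Triangle inequality: 138 < x < 256. Perimeter ≤ 448 gives x ≤ 448 − 197 − 59 = 192.
So 138 < x ≤ 192; integers 139 through 192: 54 values.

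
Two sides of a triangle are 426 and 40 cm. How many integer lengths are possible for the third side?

The third side lies in the open interval (386, 466).
Integers from 387 to 465 inclusive: 465 − 387 + 1 = 79.

79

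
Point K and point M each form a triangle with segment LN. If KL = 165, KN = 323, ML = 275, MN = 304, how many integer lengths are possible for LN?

329

From triangle KLN: 158 < LN < 488.
From triangle MLN: 29 < LN < 579.
Intersection: 158 < LN < 488, so integers 159 through 487: 329 values.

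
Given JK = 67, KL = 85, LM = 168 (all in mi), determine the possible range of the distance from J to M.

The maximum is all hops collinear in one direction: 67 + 85 + 168 = 320.
The longest hop is 168; the others sum to 152. Folding the others back against it leaves at least 168 − 152 = 16.

16 ≤ JM ≤ 320 mi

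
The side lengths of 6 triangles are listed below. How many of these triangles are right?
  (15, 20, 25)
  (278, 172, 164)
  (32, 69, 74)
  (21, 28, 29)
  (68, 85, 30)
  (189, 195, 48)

2

(15,20,25): 15²+20² = 625 = 25² → right
(278,172,164): 164²+172² = 56480 < 77284 = 278² → obtuse
(32,69,74): 32²+69² = 5785 > 5476 = 74² → acute
(21,28,29): 21²+28² = 1225 > 841 = 29² → acute
(68,85,30): 30²+68² = 5524 < 7225 = 85² → obtuse
(189,195,48): 48²+189² = 38025 = 195² → right
2 of the 6 are right.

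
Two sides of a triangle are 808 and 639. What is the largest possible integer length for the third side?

The third side must be strictly less than 808 + 639 = 1447.
The largest integer below 1447 is 1446.

1446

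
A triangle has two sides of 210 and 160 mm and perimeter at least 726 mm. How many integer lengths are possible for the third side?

Triangle inequality: 50 < x < 370. Perimeter ≥ 726 gives x ≥ 726 − 210 − 160 = 356.
So 356 ≤ x < 370; integers 356 through 369: 14 values.

14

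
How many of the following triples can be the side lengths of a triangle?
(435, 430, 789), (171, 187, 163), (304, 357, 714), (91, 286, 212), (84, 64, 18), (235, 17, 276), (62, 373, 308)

3

(430,435,789): 430+435 > 789 → valid
(163,171,187): 163+171 > 187 → valid
(304,357,714): 304+357 ≤ 714 → not valid
(91,212,286): 91+212 > 286 → valid
(18,64,84): 18+64 ≤ 84 → not valid
(17,235,276): 17+235 ≤ 276 → not valid
(62,308,373): 62+308 ≤ 373 → not valid
3 of the 7 triples form a triangle.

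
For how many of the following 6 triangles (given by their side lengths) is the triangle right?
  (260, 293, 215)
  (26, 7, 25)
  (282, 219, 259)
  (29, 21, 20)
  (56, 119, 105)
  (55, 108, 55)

2

(260,293,215): 215²+260² = 113825 > 85849 = 293² → acute
(26,7,25): 7²+25² = 674 < 676 = 26² → obtuse
(282,219,259): 219²+259² = 115042 > 79524 = 282² → acute
(29,21,20): 20²+21² = 841 = 29² → right
(56,119,105): 56²+105² = 14161 = 119² → right
(55,108,55): 55²+55² = 6050 < 11664 = 108² → obtuse
2 of the 6 are right.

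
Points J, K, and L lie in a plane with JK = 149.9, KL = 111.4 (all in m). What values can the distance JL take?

38.5 ≤ JL ≤ 261.3 m

By the triangle inequality, |149.9 − 111.4| ≤ JL ≤ 149.9 + 111.4.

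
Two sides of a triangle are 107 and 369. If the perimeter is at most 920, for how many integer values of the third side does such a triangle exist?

Triangle inequality: 262 < x < 476. Perimeter ≤ 920 gives x ≤ 920 − 107 − 369 = 444.
So 262 < x ≤ 444; integers 263 through 444: 182 values.

182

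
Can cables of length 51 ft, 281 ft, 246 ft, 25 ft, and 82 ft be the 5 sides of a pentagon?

Yes

A pentagon exists iff every side is shorter than the sum of the others — equivalently, the longest side is less than the sum of the rest.
Longest side 281 < 404 (sum of the remaining 4), so yes.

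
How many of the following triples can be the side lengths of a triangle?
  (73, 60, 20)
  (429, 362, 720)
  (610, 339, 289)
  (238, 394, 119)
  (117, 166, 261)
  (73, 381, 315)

(20,60,73): 20+60 > 73 → valid
(362,429,720): 362+429 > 720 → valid
(289,339,610): 289+339 > 610 → valid
(119,238,394): 119+238 ≤ 394 → not valid
(117,166,261): 117+166 > 261 → valid
(73,315,381): 73+315 > 381 → valid
5 of the 6 triples form a triangle.

5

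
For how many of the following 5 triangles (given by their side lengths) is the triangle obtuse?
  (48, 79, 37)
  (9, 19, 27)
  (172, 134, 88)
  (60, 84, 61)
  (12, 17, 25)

4

(48,79,37): 37²+48² = 3673 < 6241 = 79² → obtuse
(9,19,27): 9²+19² = 442 < 729 = 27² → obtuse
(172,134,88): 88²+134² = 25700 < 29584 = 172² → obtuse
(60,84,61): 60²+61² = 7321 > 7056 = 84² → acute
(12,17,25): 12²+17² = 433 < 625 = 25² → obtuse
4 of the 5 are obtuse.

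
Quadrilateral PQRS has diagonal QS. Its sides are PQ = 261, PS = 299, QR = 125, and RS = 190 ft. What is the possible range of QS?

65 < QS < 315

From triangle PQS: |261 − 299| < QS < 261 + 299, i.e. 38 < QS < 560.
From triangle RQS: 65 < QS < 315.
Both must hold, so QS lies in the intersection.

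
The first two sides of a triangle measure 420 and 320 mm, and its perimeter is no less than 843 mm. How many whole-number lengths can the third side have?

637

Triangle inequality: 100 < x < 740. Perimeter ≥ 843 gives x ≥ 843 − 420 − 320 = 103.
So 103 ≤ x < 740; integers 103 through 739: 637 values.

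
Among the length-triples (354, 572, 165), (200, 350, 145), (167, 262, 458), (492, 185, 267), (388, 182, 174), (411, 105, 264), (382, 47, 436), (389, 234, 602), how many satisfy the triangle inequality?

(165,354,572): 165+354 ≤ 572 → not valid
(145,200,350): 145+200 ≤ 350 → not valid
(167,262,458): 167+262 ≤ 458 → not valid
(185,267,492): 185+267 ≤ 492 → not valid
(174,182,388): 174+182 ≤ 388 → not valid
(105,264,411): 105+264 ≤ 411 → not valid
(47,382,436): 47+382 ≤ 436 → not valid
(234,389,602): 234+389 > 602 → valid
1 of the 8 triples forms a triangle.

1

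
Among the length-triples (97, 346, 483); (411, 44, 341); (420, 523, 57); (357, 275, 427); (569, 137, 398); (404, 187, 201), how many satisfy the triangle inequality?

(97,346,483): 97+346 ≤ 483 → not valid
(44,341,411): 44+341 ≤ 411 → not valid
(57,420,523): 57+420 ≤ 523 → not valid
(275,357,427): 275+357 > 427 → valid
(137,398,569): 137+398 ≤ 569 → not valid
(187,201,404): 187+201 ≤ 404 → not valid
1 of the 6 triples forms a triangle.

1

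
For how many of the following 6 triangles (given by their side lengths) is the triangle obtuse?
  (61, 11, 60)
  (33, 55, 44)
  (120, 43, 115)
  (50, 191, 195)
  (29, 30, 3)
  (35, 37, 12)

(61,11,60): 11²+60² = 3721 = 61² → right
(33,55,44): 33²+44² = 3025 = 55² → right
(120,43,115): 43²+115² = 15074 > 14400 = 120² → acute
(50,191,195): 50²+191² = 38981 > 38025 = 195² → acute
(29,30,3): 3²+29² = 850 < 900 = 30² → obtuse
(35,37,12): 12²+35² = 1369 = 37² → right
1 of the 6 is obtuse.

1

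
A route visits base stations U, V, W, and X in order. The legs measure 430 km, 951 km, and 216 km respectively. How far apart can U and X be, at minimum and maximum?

305 ≤ UX ≤ 1597 km

The maximum is all hops collinear in one direction: 430 + 951 + 216 = 1597.
The longest hop is 951; the others sum to 646. Folding the others back against it leaves at least 951 − 646 = 305.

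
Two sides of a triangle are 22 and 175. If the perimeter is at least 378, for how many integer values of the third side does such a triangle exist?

Triangle inequality: 153 < x < 197. Perimeter ≥ 378 gives x ≥ 378 − 22 − 175 = 181.
So 181 ≤ x < 197; integers 181 through 196: 16 values.

16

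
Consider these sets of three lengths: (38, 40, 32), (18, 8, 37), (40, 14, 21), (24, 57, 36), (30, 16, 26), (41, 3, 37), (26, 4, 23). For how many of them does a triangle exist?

(32,38,40): 32+38 > 40 → valid
(8,18,37): 8+18 ≤ 37 → not valid
(14,21,40): 14+21 ≤ 40 → not valid
(24,36,57): 24+36 > 57 → valid
(16,26,30): 16+26 > 30 → valid
(3,37,41): 3+37 ≤ 41 → not valid
(4,23,26): 4+23 > 26 → valid
4 of the 7 triples form a triangle.

4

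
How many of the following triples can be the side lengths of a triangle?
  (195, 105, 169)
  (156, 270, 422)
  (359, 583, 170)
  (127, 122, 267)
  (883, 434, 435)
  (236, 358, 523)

3

(105,169,195): 105+169 > 195 → valid
(156,270,422): 156+270 > 422 → valid
(170,359,583): 170+359 ≤ 583 → not valid
(122,127,267): 122+127 ≤ 267 → not valid
(434,435,883): 434+435 ≤ 883 → not valid
(236,358,523): 236+358 > 523 → valid
3 of the 6 triples form a triangle.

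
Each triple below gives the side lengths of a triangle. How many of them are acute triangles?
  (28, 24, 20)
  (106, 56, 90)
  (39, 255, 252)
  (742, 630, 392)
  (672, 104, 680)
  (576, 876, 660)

(28,24,20): 20²+24² = 976 > 784 = 28² → acute
(106,56,90): 56²+90² = 11236 = 106² → right
(39,255,252): 39²+252² = 65025 = 255² → right
(742,630,392): 392²+630² = 550564 = 742² → right
(672,104,680): 104²+672² = 462400 = 680² → right
(576,876,660): 576²+660² = 767376 = 876² → right
1 of the 6 is acute.

1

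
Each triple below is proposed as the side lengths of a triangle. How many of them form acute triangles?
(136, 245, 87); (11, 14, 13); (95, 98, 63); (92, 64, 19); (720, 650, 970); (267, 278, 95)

3

(136,245,87): 87+136 ≤ 245, not a triangle
(11,14,13): 11²+13² = 290 > 196 = 14² → acute
(95,98,63): 63²+95² = 12994 > 9604 = 98² → acute
(92,64,19): 19+64 ≤ 92, not a triangle
(720,650,970): 650²+720² = 940900 = 970² → right
(267,278,95): 95²+267² = 80314 > 77284 = 278² → acute
3 of the 6 are acute.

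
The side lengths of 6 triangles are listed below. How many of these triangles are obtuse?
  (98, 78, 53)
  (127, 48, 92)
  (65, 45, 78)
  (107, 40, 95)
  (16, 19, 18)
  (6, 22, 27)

4

(98,78,53): 53²+78² = 8893 < 9604 = 98² → obtuse
(127,48,92): 48²+92² = 10768 < 16129 = 127² → obtuse
(65,45,78): 45²+65² = 6250 > 6084 = 78² → acute
(107,40,95): 40²+95² = 10625 < 11449 = 107² → obtuse
(16,19,18): 16²+18² = 580 > 361 = 19² → acute
(6,22,27): 6²+22² = 520 < 729 = 27² → obtuse
4 of the 6 are obtuse.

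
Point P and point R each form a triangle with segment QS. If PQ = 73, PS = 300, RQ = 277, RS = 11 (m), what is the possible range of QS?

From triangle PQS: |73 − 300| < QS < 73 + 300, i.e. 227 < QS < 373.
From triangle RQS: 266 < QS < 288.
Both must hold, so QS lies in the intersection.

266 < QS < 288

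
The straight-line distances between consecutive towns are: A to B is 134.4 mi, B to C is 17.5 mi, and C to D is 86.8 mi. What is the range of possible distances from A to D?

The maximum is all hops collinear in one direction: 134.4 + 17.5 + 86.8 = 238.7.
The longest hop is 134.4; the others sum to 104.3. Folding the others back against it leaves at least 134.4 − 104.3 = 30.1.

30.1 ≤ AD ≤ 238.7 mi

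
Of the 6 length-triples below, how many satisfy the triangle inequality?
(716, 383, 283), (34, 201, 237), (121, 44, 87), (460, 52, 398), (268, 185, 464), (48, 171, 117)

(283,383,716): 283+383 ≤ 716 → not valid
(34,201,237): 34+201 ≤ 237 → not valid
(44,87,121): 44+87 > 121 → valid
(52,398,460): 52+398 ≤ 460 → not valid
(185,268,464): 185+268 ≤ 464 → not valid
(48,117,171): 48+117 ≤ 171 → not valid
1 of the 6 triples forms a triangle.

1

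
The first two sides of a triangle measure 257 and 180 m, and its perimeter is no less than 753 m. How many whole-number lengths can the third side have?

121

Triangle inequality: 77 < x < 437. Perimeter ≥ 753 gives x ≥ 753 − 257 − 180 = 316.
So 316 ≤ x < 437; integers 316 through 436: 121 values.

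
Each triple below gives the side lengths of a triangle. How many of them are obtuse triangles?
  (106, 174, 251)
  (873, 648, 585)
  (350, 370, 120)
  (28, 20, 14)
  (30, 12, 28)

(106,174,251): 106²+174² = 41512 < 63001 = 251² → obtuse
(873,648,585): 585²+648² = 762129 = 873² → right
(350,370,120): 120²+350² = 136900 = 370² → right
(28,20,14): 14²+20² = 596 < 784 = 28² → obtuse
(30,12,28): 12²+28² = 928 > 900 = 30² → acute
2 of the 5 are obtuse.

2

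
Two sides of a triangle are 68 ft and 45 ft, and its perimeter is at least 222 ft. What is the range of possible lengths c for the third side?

Triangle inequality alone gives 23 < c < 113.
The perimeter condition gives c ≥ 222 − 68 − 45 = 109.
Intersecting the two: 109 ≤ c < 113.

109 ≤ c < 113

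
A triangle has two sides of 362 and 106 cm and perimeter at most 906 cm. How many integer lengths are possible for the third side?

182

Triangle inequality: 256 < x < 468. Perimeter ≤ 906 gives x ≤ 906 − 362 − 106 = 438.
So 256 < x ≤ 438; integers 257 through 438: 182 values.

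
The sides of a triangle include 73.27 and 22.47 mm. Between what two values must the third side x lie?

By the triangle inequality, x must be less than 73.27 + 22.47 = 95.74 and greater than |73.27 − 22.47| = 50.80.

50.80 < x < 95.74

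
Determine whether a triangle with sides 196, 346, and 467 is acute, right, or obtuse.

obtuse

Compare the square of the longest side to the sum of squares of the other two: 196² + 346² = 158132 < 218089 = 467².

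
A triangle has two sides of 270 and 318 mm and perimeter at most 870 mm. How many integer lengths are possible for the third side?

234

Triangle inequality: 48 < x < 588. Perimeter ≤ 870 gives x ≤ 870 − 270 − 318 = 282.
So 48 < x ≤ 282; integers 49 through 282: 234 values.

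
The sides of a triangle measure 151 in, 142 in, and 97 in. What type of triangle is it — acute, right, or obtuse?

acute

Compare the square of the longest side to the sum of squares of the other two: 97² + 142² = 29573 > 22801 = 151².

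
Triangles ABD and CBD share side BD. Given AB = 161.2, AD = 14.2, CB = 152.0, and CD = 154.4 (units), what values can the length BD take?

147.0 < BD < 175.4

From triangle ABD: |161.2 − 14.2| < BD < 161.2 + 14.2, i.e. 147.0 < BD < 175.4.
From triangle CBD: 2.4 < BD < 306.4.
Both must hold, so BD lies in the intersection.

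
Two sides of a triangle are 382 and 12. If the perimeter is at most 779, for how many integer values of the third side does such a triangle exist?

15

Triangle inequality: 370 < x < 394. Perimeter ≤ 779 gives x ≤ 779 − 382 − 12 = 385.
So 370 < x ≤ 385; integers 371 through 385: 15 values.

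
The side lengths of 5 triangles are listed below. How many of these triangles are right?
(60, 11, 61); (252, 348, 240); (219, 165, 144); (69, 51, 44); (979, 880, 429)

4

(60,11,61): 11²+60² = 3721 = 61² → right
(252,348,240): 240²+252² = 121104 = 348² → right
(219,165,144): 144²+165² = 47961 = 219² → right
(69,51,44): 44²+51² = 4537 < 4761 = 69² → obtuse
(979,880,429): 429²+880² = 958441 = 979² → right
4 of the 5 are right.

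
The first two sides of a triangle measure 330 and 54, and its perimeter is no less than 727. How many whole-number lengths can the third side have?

Triangle inequality: 276 < x < 384. Perimeter ≥ 727 gives x ≥ 727 − 330 − 54 = 343.
So 343 ≤ x < 384; integers 343 through 383: 41 values.

41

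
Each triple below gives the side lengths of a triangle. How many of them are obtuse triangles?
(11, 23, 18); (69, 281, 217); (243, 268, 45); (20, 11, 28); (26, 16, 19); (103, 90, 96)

5

(11,23,18): 11²+18² = 445 < 529 = 23² → obtuse
(69,281,217): 69²+217² = 51850 < 78961 = 281² → obtuse
(243,268,45): 45²+243² = 61074 < 71824 = 268² → obtuse
(20,11,28): 11²+20² = 521 < 784 = 28² → obtuse
(26,16,19): 16²+19² = 617 < 676 = 26² → obtuse
(103,90,96): 90²+96² = 17316 > 10609 = 103² → acute
5 of the 6 are obtuse.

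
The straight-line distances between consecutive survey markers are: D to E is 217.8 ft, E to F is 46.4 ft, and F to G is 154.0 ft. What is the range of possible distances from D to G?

17.4 ≤ DG ≤ 418.2 ft

The maximum is all hops collinear in one direction: 217.8 + 46.4 + 154.0 = 418.2.
The longest hop is 217.8; the others sum to 200.4. Folding the others back against it leaves at least 217.8 − 200.4 = 17.4.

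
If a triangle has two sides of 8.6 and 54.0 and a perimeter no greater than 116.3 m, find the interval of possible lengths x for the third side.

Triangle inequality alone gives 45.4 < x < 62.6.
The perimeter condition gives x ≤ 116.3 − 8.6 − 54.0 = 53.7.
Intersecting the two: 45.4 < x ≤ 53.7.

45.4 < x ≤ 53.7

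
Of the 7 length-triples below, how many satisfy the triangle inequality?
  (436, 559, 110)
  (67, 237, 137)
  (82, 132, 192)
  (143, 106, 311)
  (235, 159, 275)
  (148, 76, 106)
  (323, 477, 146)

(110,436,559): 110+436 ≤ 559 → not valid
(67,137,237): 67+137 ≤ 237 → not valid
(82,132,192): 82+132 > 192 → valid
(106,143,311): 106+143 ≤ 311 → not valid
(159,235,275): 159+235 > 275 → valid
(76,106,148): 76+106 > 148 → valid
(146,323,477): 146+323 ≤ 477 → not valid
3 of the 7 triples form a triangle.

3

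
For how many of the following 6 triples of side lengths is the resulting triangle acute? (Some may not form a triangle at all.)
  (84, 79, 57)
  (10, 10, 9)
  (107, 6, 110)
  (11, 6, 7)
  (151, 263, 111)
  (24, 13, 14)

2

(84,79,57): 57²+79² = 9490 > 7056 = 84² → acute
(10,10,9): 9²+10² = 181 > 100 = 10² → acute
(107,6,110): 6²+107² = 11485 < 12100 = 110² → obtuse
(11,6,7): 6²+7² = 85 < 121 = 11² → obtuse
(151,263,111): 111+151 ≤ 263, not a triangle
(24,13,14): 13²+14² = 365 < 576 = 24² → obtuse
2 of the 6 are acute.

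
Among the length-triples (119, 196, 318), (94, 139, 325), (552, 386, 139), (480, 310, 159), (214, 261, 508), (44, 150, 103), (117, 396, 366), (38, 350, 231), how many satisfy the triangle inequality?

(119,196,318): 119+196 ≤ 318 → not valid
(94,139,325): 94+139 ≤ 325 → not valid
(139,386,552): 139+386 ≤ 552 → not valid
(159,310,480): 159+310 ≤ 480 → not valid
(214,261,508): 214+261 ≤ 508 → not valid
(44,103,150): 44+103 ≤ 150 → not valid
(117,366,396): 117+366 > 396 → valid
(38,231,350): 38+231 ≤ 350 → not valid
1 of the 8 triples forms a triangle.

1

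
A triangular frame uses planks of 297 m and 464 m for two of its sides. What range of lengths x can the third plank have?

167 < x < 761

By the triangle inequality, x must be less than 297 + 464 = 761 and greater than |297 − 464| = 167.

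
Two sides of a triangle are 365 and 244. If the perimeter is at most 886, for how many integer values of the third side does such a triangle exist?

Triangle inequality: 121 < x < 609. Perimeter ≤ 886 gives x ≤ 886 − 365 − 244 = 277.
So 121 < x ≤ 277; integers 122 through 277: 156 values.

156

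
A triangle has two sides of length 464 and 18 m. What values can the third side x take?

By the triangle inequality, x must be less than 464 + 18 = 482 and greater than |464 − 18| = 446.

446 < x < 482 (m)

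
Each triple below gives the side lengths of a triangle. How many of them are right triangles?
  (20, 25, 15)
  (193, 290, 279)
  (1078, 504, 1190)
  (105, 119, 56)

3

(20,25,15): 15²+20² = 625 = 25² → right
(193,290,279): 193²+279² = 115090 > 84100 = 290² → acute
(1078,504,1190): 504²+1078² = 1416100 = 1190² → right
(105,119,56): 56²+105² = 14161 = 119² → right
3 of the 4 are right.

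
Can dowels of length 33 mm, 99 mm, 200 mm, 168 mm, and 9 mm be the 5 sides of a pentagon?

Yes

A pentagon exists iff every side is shorter than the sum of the others — equivalently, the longest side is less than the sum of the rest.
Longest side 200 < 309 (sum of the remaining 4), so yes.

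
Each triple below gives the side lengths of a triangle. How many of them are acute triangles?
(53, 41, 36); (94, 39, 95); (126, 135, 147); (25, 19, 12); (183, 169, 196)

(53,41,36): 36²+41² = 2977 > 2809 = 53² → acute
(94,39,95): 39²+94² = 10357 > 9025 = 95² → acute
(126,135,147): 126²+135² = 34101 > 21609 = 147² → acute
(25,19,12): 12²+19² = 505 < 625 = 25² → obtuse
(183,169,196): 169²+183² = 62050 > 38416 = 196² → acute
4 of the 5 are acute.

4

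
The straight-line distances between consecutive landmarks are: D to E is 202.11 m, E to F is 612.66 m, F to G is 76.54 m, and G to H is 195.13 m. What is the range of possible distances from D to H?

138.88 ≤ DH ≤ 1086.44 m

The maximum is all hops collinear in one direction: 202.11 + 612.66 + 76.54 + 195.13 = 1086.44.
The longest hop is 612.66; the others sum to 473.78. Folding the others back against it leaves at least 612.66 − 473.78 = 138.88.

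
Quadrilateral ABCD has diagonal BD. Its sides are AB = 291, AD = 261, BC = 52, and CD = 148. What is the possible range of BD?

From triangle ABD: |291 − 261| < BD < 291 + 261, i.e. 30 < BD < 552.
From triangle CBD: 96 < BD < 200.
Both must hold, so BD lies in the intersection.

96 < BD < 200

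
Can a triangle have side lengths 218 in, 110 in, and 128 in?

The longest side is 218, and the other two sum to 238.
Since 238 > 218, the triangle inequality holds.

Yes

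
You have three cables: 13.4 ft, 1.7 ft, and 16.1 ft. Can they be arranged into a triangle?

No

The longest side is 16.1, but the other two sum to only 15.1.
15.1 < 16.1, so the triangle inequality fails.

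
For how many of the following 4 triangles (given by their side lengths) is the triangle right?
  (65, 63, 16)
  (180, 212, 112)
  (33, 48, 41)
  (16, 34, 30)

(65,63,16): 16²+63² = 4225 = 65² → right
(180,212,112): 112²+180² = 44944 = 212² → right
(33,48,41): 33²+41² = 2770 > 2304 = 48² → acute
(16,34,30): 16²+30² = 1156 = 34² → right
3 of the 4 are right.

3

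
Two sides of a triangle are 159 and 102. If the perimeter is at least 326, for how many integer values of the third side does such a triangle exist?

Triangle inequality: 57 < x < 261. Perimeter ≥ 326 gives x ≥ 326 − 159 − 102 = 65.
So 65 ≤ x < 261; integers 65 through 260: 196 values.

196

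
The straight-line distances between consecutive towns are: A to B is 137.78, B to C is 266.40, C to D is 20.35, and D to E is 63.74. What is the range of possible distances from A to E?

44.53 ≤ AE ≤ 488.27

The maximum is all hops collinear in one direction: 137.78 + 266.40 + 20.35 + 63.74 = 488.27.
The longest hop is 266.40; the others sum to 221.87. Folding the others back against it leaves at least 266.40 − 221.87 = 44.53.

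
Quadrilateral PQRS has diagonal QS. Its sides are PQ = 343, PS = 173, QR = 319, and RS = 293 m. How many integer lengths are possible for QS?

From triangle PQS: 170 < QS < 516.
From triangle RQS: 26 < QS < 612.
Intersection: 170 < QS < 516, so integers 171 through 515: 345 values.

345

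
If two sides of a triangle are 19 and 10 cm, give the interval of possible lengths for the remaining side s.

9 < s < 29

By the triangle inequality, s must be less than 19 + 10 = 29 and greater than |19 − 10| = 9.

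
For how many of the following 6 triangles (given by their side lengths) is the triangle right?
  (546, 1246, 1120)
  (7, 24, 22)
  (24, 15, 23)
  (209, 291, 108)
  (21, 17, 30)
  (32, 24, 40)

2

(546,1246,1120): 546²+1120² = 1552516 = 1246² → right
(7,24,22): 7²+22² = 533 < 576 = 24² → obtuse
(24,15,23): 15²+23² = 754 > 576 = 24² → acute
(209,291,108): 108²+209² = 55345 < 84681 = 291² → obtuse
(21,17,30): 17²+21² = 730 < 900 = 30² → obtuse
(32,24,40): 24²+32² = 1600 = 40² → right
2 of the 6 are right.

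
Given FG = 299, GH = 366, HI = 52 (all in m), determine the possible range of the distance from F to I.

The maximum is all hops collinear in one direction: 299 + 366 + 52 = 717.
The longest hop is 366; the others sum to 351. Folding the others back against it leaves at least 366 − 351 = 15.

15 ≤ FI ≤ 717 m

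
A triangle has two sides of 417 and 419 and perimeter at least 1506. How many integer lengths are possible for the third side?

166

Triangle inequality: 2 < x < 836. Perimeter ≥ 1506 gives x ≥ 1506 − 417 − 419 = 670.
So 670 ≤ x < 836; integers 670 through 835: 166 values.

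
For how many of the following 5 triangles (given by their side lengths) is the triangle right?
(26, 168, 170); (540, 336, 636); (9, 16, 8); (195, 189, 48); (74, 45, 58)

(26,168,170): 26²+168² = 28900 = 170² → right
(540,336,636): 336²+540² = 404496 = 636² → right
(9,16,8): 8²+9² = 145 < 256 = 16² → obtuse
(195,189,48): 48²+189² = 38025 = 195² → right
(74,45,58): 45²+58² = 5389 < 5476 = 74² → obtuse
3 of the 5 are right.

3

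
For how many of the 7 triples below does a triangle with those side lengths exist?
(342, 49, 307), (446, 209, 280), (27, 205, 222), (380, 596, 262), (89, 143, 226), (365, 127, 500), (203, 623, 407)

5

(49,307,342): 49+307 > 342 → valid
(209,280,446): 209+280 > 446 → valid
(27,205,222): 27+205 > 222 → valid
(262,380,596): 262+380 > 596 → valid
(89,143,226): 89+143 > 226 → valid
(127,365,500): 127+365 ≤ 500 → not valid
(203,407,623): 203+407 ≤ 623 → not valid
5 of the 7 triples form a triangle.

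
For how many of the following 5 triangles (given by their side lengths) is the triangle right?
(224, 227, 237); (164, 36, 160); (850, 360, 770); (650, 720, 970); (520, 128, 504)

(224,227,237): 224²+227² = 101705 > 56169 = 237² → acute
(164,36,160): 36²+160² = 26896 = 164² → right
(850,360,770): 360²+770² = 722500 = 850² → right
(650,720,970): 650²+720² = 940900 = 970² → right
(520,128,504): 128²+504² = 270400 = 520² → right
4 of the 5 are right.

4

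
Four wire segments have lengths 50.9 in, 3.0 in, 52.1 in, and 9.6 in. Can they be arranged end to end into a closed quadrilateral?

A quadrilateral exists iff every side is shorter than the sum of the others — equivalently, the longest side is less than the sum of the rest.
Longest side 52.1 < 63.5 (sum of the remaining 3), so yes.

Yes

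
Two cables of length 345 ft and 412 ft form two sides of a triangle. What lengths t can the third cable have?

By the triangle inequality, t must be less than 345 + 412 = 757 and greater than |345 − 412| = 67.

67 < t < 757 (ft)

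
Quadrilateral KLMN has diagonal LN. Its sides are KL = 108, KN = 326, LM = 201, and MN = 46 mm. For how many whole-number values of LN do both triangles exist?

28

From triangle KLN: 218 < LN < 434.
From triangle MLN: 155 < LN < 247.
Intersection: 218 < LN < 247, so integers 219 through 246: 28 values.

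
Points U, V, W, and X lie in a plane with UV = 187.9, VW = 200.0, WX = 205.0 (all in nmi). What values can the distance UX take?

0 ≤ UX ≤ 592.9 nmi

The maximum is all hops collinear in one direction: 187.9 + 200.0 + 205.0 = 592.9.
The longest hop is 205.0; the others sum to 387.9. Since 205.0 ≤ 387.9, the path can fold back on itself completely, so the minimum distance is 0.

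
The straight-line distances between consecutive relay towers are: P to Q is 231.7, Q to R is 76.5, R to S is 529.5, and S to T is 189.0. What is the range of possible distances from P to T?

The maximum is all hops collinear in one direction: 231.7 + 76.5 + 529.5 + 189.0 = 1026.7.
The longest hop is 529.5; the others sum to 497.2. Folding the others back against it leaves at least 529.5 − 497.2 = 32.3.

32.3 ≤ PT ≤ 1026.7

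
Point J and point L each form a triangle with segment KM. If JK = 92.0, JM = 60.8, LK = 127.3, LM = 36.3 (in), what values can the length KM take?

From triangle JKM: |92.0 − 60.8| < KM < 92.0 + 60.8, i.e. 31.2 < KM < 152.8.
From triangle LKM: 91.0 < KM < 163.6.
Both must hold, so KM lies in the intersection.

91.0 < KM < 152.8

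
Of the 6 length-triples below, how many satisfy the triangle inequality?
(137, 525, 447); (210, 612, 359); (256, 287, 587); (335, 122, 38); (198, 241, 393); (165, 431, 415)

3

(137,447,525): 137+447 > 525 → valid
(210,359,612): 210+359 ≤ 612 → not valid
(256,287,587): 256+287 ≤ 587 → not valid
(38,122,335): 38+122 ≤ 335 → not valid
(198,241,393): 198+241 > 393 → valid
(165,415,431): 165+415 > 431 → valid
3 of the 6 triples form a triangle.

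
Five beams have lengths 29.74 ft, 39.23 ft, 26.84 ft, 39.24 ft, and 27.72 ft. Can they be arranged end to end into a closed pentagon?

Yes

A pentagon exists iff every side is shorter than the sum of the others — equivalently, the longest side is less than the sum of the rest.
Longest side 39.24 < 123.53 (sum of the remaining 4), so yes.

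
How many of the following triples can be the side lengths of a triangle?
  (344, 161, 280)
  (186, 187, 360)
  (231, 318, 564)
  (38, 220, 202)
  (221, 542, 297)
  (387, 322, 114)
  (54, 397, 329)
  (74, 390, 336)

5

(161,280,344): 161+280 > 344 → valid
(186,187,360): 186+187 > 360 → valid
(231,318,564): 231+318 ≤ 564 → not valid
(38,202,220): 38+202 > 220 → valid
(221,297,542): 221+297 ≤ 542 → not valid
(114,322,387): 114+322 > 387 → valid
(54,329,397): 54+329 ≤ 397 → not valid
(74,336,390): 74+336 > 390 → valid
5 of the 8 triples form a triangle.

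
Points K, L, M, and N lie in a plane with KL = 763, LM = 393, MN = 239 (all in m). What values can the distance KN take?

The maximum is all hops collinear in one direction: 763 + 393 + 239 = 1395.
The longest hop is 763; the others sum to 632. Folding the others back against it leaves at least 763 − 632 = 131.

131 ≤ KN ≤ 1395 m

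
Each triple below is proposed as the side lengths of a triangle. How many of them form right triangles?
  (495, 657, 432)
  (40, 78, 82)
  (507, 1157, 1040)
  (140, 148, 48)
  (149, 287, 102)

3

(495,657,432): 432²+495² = 431649 = 657² → right
(40,78,82): 40²+78² = 7684 > 6724 = 82² → acute
(507,1157,1040): 507²+1040² = 1338649 = 1157² → right
(140,148,48): 48²+140² = 21904 = 148² → right
(149,287,102): 102+149 ≤ 287, not a triangle
3 of the 5 are right.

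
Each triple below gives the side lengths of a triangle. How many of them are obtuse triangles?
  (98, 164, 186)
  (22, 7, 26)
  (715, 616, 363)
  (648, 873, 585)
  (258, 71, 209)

(98,164,186): 98²+164² = 36500 > 34596 = 186² → acute
(22,7,26): 7²+22² = 533 < 676 = 26² → obtuse
(715,616,363): 363²+616² = 511225 = 715² → right
(648,873,585): 585²+648² = 762129 = 873² → right
(258,71,209): 71²+209² = 48722 < 66564 = 258² → obtuse
2 of the 5 are obtuse.

2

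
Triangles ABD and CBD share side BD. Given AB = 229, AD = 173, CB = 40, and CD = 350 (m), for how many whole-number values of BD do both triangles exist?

79

From triangle ABD: 56 < BD < 402.
From triangle CBD: 310 < BD < 390.
Intersection: 310 < BD < 390, so integers 311 through 389: 79 values.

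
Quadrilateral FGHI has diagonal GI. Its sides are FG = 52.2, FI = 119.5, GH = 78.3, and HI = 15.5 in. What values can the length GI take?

67.3 < GI < 93.8

From triangle FGI: |52.2 − 119.5| < GI < 52.2 + 119.5, i.e. 67.3 < GI < 171.7.
From triangle HGI: 62.8 < GI < 93.8.
Both must hold, so GI lies in the intersection.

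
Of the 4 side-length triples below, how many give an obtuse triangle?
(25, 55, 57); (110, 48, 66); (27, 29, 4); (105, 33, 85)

(25,55,57): 25²+55² = 3650 > 3249 = 57² → acute
(110,48,66): 48²+66² = 6660 < 12100 = 110² → obtuse
(27,29,4): 4²+27² = 745 < 841 = 29² → obtuse
(105,33,85): 33²+85² = 8314 < 11025 = 105² → obtuse
3 of the 4 are obtuse.

3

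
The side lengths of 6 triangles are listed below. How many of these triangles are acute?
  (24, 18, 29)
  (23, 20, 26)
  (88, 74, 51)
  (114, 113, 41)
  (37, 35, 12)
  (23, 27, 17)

(24,18,29): 18²+24² = 900 > 841 = 29² → acute
(23,20,26): 20²+23² = 929 > 676 = 26² → acute
(88,74,51): 51²+74² = 8077 > 7744 = 88² → acute
(114,113,41): 41²+113² = 14450 > 12996 = 114² → acute
(37,35,12): 12²+35² = 1369 = 37² → right
(23,27,17): 17²+23² = 818 > 729 = 27² → acute
5 of the 6 are acute.

5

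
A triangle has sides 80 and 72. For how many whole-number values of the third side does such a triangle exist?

143

The third side lies in the open interval (8, 152).
Integers from 9 to 151 inclusive: 151 − 9 + 1 = 143.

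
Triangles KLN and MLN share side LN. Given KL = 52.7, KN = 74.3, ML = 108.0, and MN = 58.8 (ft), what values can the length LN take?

From triangle KLN: |52.7 − 74.3| < LN < 52.7 + 74.3, i.e. 21.6 < LN < 127.0.
From triangle MLN: 49.2 < LN < 166.8.
Both must hold, so LN lies in the intersection.

49.2 < LN < 127.0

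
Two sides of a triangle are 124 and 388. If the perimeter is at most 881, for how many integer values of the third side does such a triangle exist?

Triangle inequality: 264 < x < 512. Perimeter ≤ 881 gives x ≤ 881 − 124 − 388 = 369.
So 264 < x ≤ 369; integers 265 through 369: 105 values.

105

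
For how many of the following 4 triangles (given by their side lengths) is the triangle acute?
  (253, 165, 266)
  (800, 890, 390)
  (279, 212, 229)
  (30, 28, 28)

3

(253,165,266): 165²+253² = 91234 > 70756 = 266² → acute
(800,890,390): 390²+800² = 792100 = 890² → right
(279,212,229): 212²+229² = 97385 > 77841 = 279² → acute
(30,28,28): 28²+28² = 1568 > 900 = 30² → acute
3 of the 4 are acute.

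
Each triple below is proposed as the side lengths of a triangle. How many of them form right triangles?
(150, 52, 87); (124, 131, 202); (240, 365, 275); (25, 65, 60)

(150,52,87): 52+87 ≤ 150, not a triangle
(124,131,202): 124²+131² = 32537 < 40804 = 202² → obtuse
(240,365,275): 240²+275² = 133225 = 365² → right
(25,65,60): 25²+60² = 4225 = 65² → right
2 of the 4 are right.

2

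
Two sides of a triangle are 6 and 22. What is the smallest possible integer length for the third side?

17

The third side must be strictly greater than |6 − 22| = 16.
The smallest integer above 16 is 17.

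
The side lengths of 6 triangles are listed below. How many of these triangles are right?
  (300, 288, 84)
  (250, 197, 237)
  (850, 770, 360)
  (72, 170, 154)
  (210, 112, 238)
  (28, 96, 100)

(300,288,84): 84²+288² = 90000 = 300² → right
(250,197,237): 197²+237² = 94978 > 62500 = 250² → acute
(850,770,360): 360²+770² = 722500 = 850² → right
(72,170,154): 72²+154² = 28900 = 170² → right
(210,112,238): 112²+210² = 56644 = 238² → right
(28,96,100): 28²+96² = 10000 = 100² → right
5 of the 6 are right.

5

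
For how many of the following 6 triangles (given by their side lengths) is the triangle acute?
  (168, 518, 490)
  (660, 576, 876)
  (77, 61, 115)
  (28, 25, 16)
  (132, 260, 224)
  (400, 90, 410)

1

(168,518,490): 168²+490² = 268324 = 518² → right
(660,576,876): 576²+660² = 767376 = 876² → right
(77,61,115): 61²+77² = 9650 < 13225 = 115² → obtuse
(28,25,16): 16²+25² = 881 > 784 = 28² → acute
(132,260,224): 132²+224² = 67600 = 260² → right
(400,90,410): 90²+400² = 168100 = 410² → right
1 of the 6 is acute.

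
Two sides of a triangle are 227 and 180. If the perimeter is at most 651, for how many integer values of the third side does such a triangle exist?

Triangle inequality: 47 < x < 407. Perimeter ≤ 651 gives x ≤ 651 − 227 − 180 = 244.
So 47 < x ≤ 244; integers 48 through 244: 197 values.

197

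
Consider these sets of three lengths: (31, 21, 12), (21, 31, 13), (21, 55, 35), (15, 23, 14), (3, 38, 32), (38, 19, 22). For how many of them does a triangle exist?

5

(12,21,31): 12+21 > 31 → valid
(13,21,31): 13+21 > 31 → valid
(21,35,55): 21+35 > 55 → valid
(14,15,23): 14+15 > 23 → valid
(3,32,38): 3+32 ≤ 38 → not valid
(19,22,38): 19+22 > 38 → valid
5 of the 6 triples form a triangle.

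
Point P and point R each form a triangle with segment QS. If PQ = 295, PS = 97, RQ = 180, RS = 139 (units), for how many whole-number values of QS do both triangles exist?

From triangle PQS: 198 < QS < 392.
From triangle RQS: 41 < QS < 319.
Intersection: 198 < QS < 319, so integers 199 through 318: 120 values.

120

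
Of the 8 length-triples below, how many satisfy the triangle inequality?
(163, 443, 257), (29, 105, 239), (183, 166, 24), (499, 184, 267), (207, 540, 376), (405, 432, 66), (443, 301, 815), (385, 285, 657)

(163,257,443): 163+257 ≤ 443 → not valid
(29,105,239): 29+105 ≤ 239 → not valid
(24,166,183): 24+166 > 183 → valid
(184,267,499): 184+267 ≤ 499 → not valid
(207,376,540): 207+376 > 540 → valid
(66,405,432): 66+405 > 432 → valid
(301,443,815): 301+443 ≤ 815 → not valid
(285,385,657): 285+385 > 657 → valid
4 of the 8 triples form a triangle.

4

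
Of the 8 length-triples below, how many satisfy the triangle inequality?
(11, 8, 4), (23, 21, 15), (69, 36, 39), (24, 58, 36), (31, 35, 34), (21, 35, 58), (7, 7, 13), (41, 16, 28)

(4,8,11): 4+8 > 11 → valid
(15,21,23): 15+21 > 23 → valid
(36,39,69): 36+39 > 69 → valid
(24,36,58): 24+36 > 58 → valid
(31,34,35): 31+34 > 35 → valid
(21,35,58): 21+35 ≤ 58 → not valid
(7,7,13): 7+7 > 13 → valid
(16,28,41): 16+28 > 41 → valid
7 of the 8 triples form a triangle.

7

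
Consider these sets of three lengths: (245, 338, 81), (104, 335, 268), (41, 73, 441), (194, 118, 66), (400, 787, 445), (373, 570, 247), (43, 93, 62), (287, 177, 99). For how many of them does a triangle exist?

(81,245,338): 81+245 ≤ 338 → not valid
(104,268,335): 104+268 > 335 → valid
(41,73,441): 41+73 ≤ 441 → not valid
(66,118,194): 66+118 ≤ 194 → not valid
(400,445,787): 400+445 > 787 → valid
(247,373,570): 247+373 > 570 → valid
(43,62,93): 43+62 > 93 → valid
(99,177,287): 99+177 ≤ 287 → not valid
4 of the 8 triples form a triangle.

4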